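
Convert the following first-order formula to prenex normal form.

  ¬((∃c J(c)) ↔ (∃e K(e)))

First replace A → B with ¬A ∨ B; A ↔ B as (¬A ∨ B) ∧ (¬B ∨ A).
  ¬((¬(∃c J(c)) ∨ (∃e K(e))) ∧ (¬(∃e K(e)) ∨ (∃c J(c))))
Push ¬ through the quantifiers and connectives to reach negation normal form:
  (∃c J(c)) ∧ (∀e ¬K(e)) ∨ (∃e K(e)) ∧ (∀c ¬J(c))
Standardize variables apart so no two quantifiers bind the same name: e↦v1, c↦z1.
  (∃c J(c)) ∧ (∀e ¬K(e)) ∨ (∃v1 K(v1)) ∧ (∀z1 ¬J(z1))
Finally move all quantifiers to the prefix:
  ∃c ∀e ∃v1 ∀z1 (J(c) ∧ ¬K(e) ∨ K(v1) ∧ ¬J(z1))

∃c ∀e ∃v1 ∀z1 (J(c) ∧ ¬K(e) ∨ K(v1) ∧ ¬J(z1))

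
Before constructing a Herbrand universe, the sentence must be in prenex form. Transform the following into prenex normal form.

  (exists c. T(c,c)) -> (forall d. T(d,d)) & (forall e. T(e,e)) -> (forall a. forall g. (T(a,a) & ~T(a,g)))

Rewrite implications/biconditionals: A → B as ¬A ∨ B.
  ~(exists c. T(c,c)) | ~((forall d. T(d,d)) & (forall e. T(e,e))) | (forall a. forall g. (T(a,a) & ~T(a,g)))
Move each ¬ inward, flipping quantifiers it crosses:
  (forall c. ~T(c,c)) | (exists d. ~T(d,d)) | (exists e. ~T(e,e)) | (forall a. forall g. (T(a,a) & ~T(a,g)))
All bound variables are already distinct, so no renaming is needed.
Pull the quantifiers to the front (each side's bound variable is not free in the other side):
  forall c. exists d. exists e. forall a. forall g. (~T(c,c) | ~T(d,d) | ~T(e,e) | T(a,a) & ~T(a,g))

forall c. exists d. exists e. forall a. forall g. (~T(c,c) | ~T(d,d) | ~T(e,e) | T(a,a) & ~T(a,g))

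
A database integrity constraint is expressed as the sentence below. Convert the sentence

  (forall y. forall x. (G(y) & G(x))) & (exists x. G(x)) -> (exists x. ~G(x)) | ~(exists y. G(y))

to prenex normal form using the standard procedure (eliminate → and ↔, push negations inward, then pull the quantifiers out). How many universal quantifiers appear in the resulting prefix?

First replace A → B with ¬A ∨ B.
  ~((forall y. forall x. (G(y) & G(x))) & (exists x. G(x))) | (exists x. ~G(x)) | ~(exists y. G(y))
Move each ¬ inward, flipping quantifiers it crosses:
  (exists y. exists x. (~G(y) | ~G(x))) | (forall x. ~G(x)) | (exists x. ~G(x)) | (forall y. ~G(y))
Give each quantifier a distinct variable: x↦u, x↦s, y↦u1.
  (exists y. exists x. (~G(y) | ~G(x))) | (forall u. ~G(u)) | (exists s. ~G(s)) | (forall u1. ~G(u1))
Pull the quantifiers to the front (each side's bound variable is not free in the other side):
  exists y. exists x. forall u. exists s. forall u1. (~G(y) | ~G(x) | ~G(u) | ~G(s) | ~G(u1))
The prefix is exists y exists x forall u exists s forall u1: 2 universal, 3 existential.

2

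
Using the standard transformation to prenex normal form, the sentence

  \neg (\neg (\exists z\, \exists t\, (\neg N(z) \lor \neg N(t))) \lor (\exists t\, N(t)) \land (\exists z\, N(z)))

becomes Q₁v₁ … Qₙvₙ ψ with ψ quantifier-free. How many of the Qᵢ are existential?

2

Drive negations inward (¬∀x A ≡ ∃x ¬A, ¬∃x A ≡ ∀x ¬A, De Morgan for ∧/∨):
  (\exists z\, \exists t\, (\neg N(z) \lor \neg N(t))) \land ((\forall t\, \neg N(t)) \lor (\forall z\, \neg N(z)))
Rename bound variables to avoid capture: t↦x1, z↦x.
  (\exists z\, \exists t\, (\neg N(z) \lor \neg N(t))) \land ((\forall x1\, \neg N(x1)) \lor (\forall x\, \neg N(x)))
Pull the quantifiers to the front (each side's bound variable is not free in the other side):
  \exists z\, \exists t\, \forall x1\, \forall x\, ((\neg N(z) \lor \neg N(t)) \land (\neg N(x1) \lor \neg N(x)))
The prefix is \exists z \exists t \forall x1 \forall x: 2 universal, 2 existential.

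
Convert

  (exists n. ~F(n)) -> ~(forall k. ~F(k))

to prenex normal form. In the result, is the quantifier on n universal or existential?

universal

First replace A → B with ¬A ∨ B.
  ~(exists n. ~F(n)) | ~(forall k. ~F(k))
Push ¬ through the quantifiers and connectives to reach negation normal form:
  (forall n. F(n)) | (exists k. F(k))
All bound variables are already distinct, so no renaming is needed.
Pull the quantifiers to the front (each side's bound variable is not free in the other side):
  forall n. exists k. (F(n) | F(k))
The quantifier exists n sits under an odd number of negations (counting the antecedent side of each →), so it flips to forall n.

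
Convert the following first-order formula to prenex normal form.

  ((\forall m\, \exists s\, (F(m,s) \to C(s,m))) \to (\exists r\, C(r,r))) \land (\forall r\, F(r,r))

\exists m\, \forall s\, \exists r\, \forall q\, ((F(m,s) \land \neg C(s,m) \lor C(r,r)) \land F(q,q))

Rewrite implications/biconditionals: A → B as ¬A ∨ B.
  (\neg (\forall m\, \exists s\, (\neg F(m,s) \lor C(s,m))) \lor (\exists r\, C(r,r))) \land (\forall r\, F(r,r))
Push ¬ through the quantifiers and connectives to reach negation normal form:
  ((\exists m\, \forall s\, (F(m,s) \land \neg C(s,m))) \lor (\exists r\, C(r,r))) \land (\forall r\, F(r,r))
Give each quantifier a distinct variable: r↦q.
  ((\exists m\, \forall s\, (F(m,s) \land \neg C(s,m))) \lor (\exists r\, C(r,r))) \land (\forall q\, F(q,q))
Finally move all quantifiers to the prefix:
  \exists m\, \forall s\, \exists r\, \forall q\, ((F(m,s) \land \neg C(s,m) \lor C(r,r)) \land F(q,q))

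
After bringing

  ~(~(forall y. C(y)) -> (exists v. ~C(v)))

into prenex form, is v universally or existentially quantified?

Rewrite implications/biconditionals: A → B as ¬A ∨ B.
  ~(~~(forall y. C(y)) | (exists v. ~C(v)))
Move each ¬ inward, flipping quantifiers it crosses:
  (exists y. ~C(y)) & (forall v. C(v))
All bound variables are already distinct, so no renaming is needed.
Finally move all quantifiers to the prefix:
  exists y. forall v. (~C(y) & C(v))
The quantifier exists v sits under an odd number of negations (counting the antecedent side of each →), so it flips to forall v.

universal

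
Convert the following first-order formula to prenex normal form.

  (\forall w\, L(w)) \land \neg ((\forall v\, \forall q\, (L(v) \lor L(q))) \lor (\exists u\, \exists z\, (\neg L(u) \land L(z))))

\forall w\, \exists v\, \exists q\, \forall u\, \forall z\, (L(w) \land \neg L(v) \land \neg L(q) \land (L(u) \lor \neg L(z)))

Push ¬ through the quantifiers and connectives to reach negation normal form:
  (\forall w\, L(w)) \land (\exists v\, \exists q\, (\neg L(v) \land \neg L(q))) \land (\forall u\, \forall z\, (L(u) \lor \neg L(z)))
Pull the quantifiers to the front (each side's bound variable is not free in the other side):
  \forall w\, \exists v\, \exists q\, \forall u\, \forall z\, (L(w) \land \neg L(v) \land \neg L(q) \land (L(u) \lor \neg L(z)))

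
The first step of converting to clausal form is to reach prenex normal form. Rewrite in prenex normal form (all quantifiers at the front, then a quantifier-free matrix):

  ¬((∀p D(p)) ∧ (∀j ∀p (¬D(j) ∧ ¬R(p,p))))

∃p ∃j ∃w1 (¬D(p) ∨ D(j) ∨ R(w1,w1))

Move each ¬ inward, flipping quantifiers it crosses:
  (∃p ¬D(p)) ∨ (∃j ∃p (D(j) ∨ R(p,p)))
Rename bound variables to avoid capture: p↦w1.
  (∃p ¬D(p)) ∨ (∃j ∃w1 (D(j) ∨ R(w1,w1)))
Pull the quantifiers to the front (each side's bound variable is not free in the other side):
  ∃p ∃j ∃w1 (¬D(p) ∨ D(j) ∨ R(w1,w1))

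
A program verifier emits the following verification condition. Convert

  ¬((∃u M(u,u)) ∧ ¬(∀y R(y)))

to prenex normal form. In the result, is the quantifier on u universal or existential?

universal

Drive negations inward (¬∀x A ≡ ∃x ¬A, ¬∃x A ≡ ∀x ¬A, De Morgan for ∧/∨):
  (∀u ¬M(u,u)) ∨ (∀y R(y))
All bound variables are already distinct, so no renaming is needed.
Finally move all quantifiers to the prefix:
  ∀u ∀y (¬M(u,u) ∨ R(y))
The quantifier ∃u sits under an odd number of negations, so it flips to ∀u.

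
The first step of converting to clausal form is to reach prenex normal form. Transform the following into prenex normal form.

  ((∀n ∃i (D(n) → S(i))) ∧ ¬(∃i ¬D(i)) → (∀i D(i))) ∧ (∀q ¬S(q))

First replace A → B with ¬A ∨ B.
  (¬((∀n ∃i (¬D(n) ∨ S(i))) ∧ ¬(∃i ¬D(i))) ∨ (∀i D(i))) ∧ (∀q ¬S(q))
Push ¬ through the quantifiers and connectives to reach negation normal form:
  ((∃n ∀i (D(n) ∧ ¬S(i))) ∨ (∃i ¬D(i)) ∨ (∀i D(i))) ∧ (∀q ¬S(q))
Standardize variables apart so no two quantifiers bind the same name: i↦u1, i↦v.
  ((∃n ∀i (D(n) ∧ ¬S(i))) ∨ (∃u1 ¬D(u1)) ∨ (∀v D(v))) ∧ (∀q ¬S(q))
Pull the quantifiers to the front (each side's bound variable is not free in the other side):
  ∃n ∀i ∃u1 ∀v ∀q ((D(n) ∧ ¬S(i) ∨ ¬D(u1) ∨ D(v)) ∧ ¬S(q))

∃n ∀i ∃u1 ∀v ∀q ((D(n) ∧ ¬S(i) ∨ ¬D(u1) ∨ D(v)) ∧ ¬S(q))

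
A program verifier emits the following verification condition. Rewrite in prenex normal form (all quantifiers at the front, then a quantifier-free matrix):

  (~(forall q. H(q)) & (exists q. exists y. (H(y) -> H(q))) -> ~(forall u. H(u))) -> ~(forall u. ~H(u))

First replace A → B with ¬A ∨ B.
  ~(~(~(forall q. H(q)) & (exists q. exists y. (~H(y) | H(q)))) | ~(forall u. H(u))) | ~(forall u. ~H(u))
Push ¬ through the quantifiers and connectives to reach negation normal form:
  (exists q. ~H(q)) & (exists q. exists y. (~H(y) | H(q))) & (forall u. H(u)) | (exists u. H(u))
Standardize variables apart so no two quantifiers bind the same name: q↦c, u↦p.
  (exists q. ~H(q)) & (exists c. exists y. (~H(y) | H(c))) & (forall u. H(u)) | (exists p. H(p))
Finally move all quantifiers to the prefix:
  exists q. exists c. exists y. forall u. exists p. (~H(q) & (~H(y) | H(c)) & H(u) | H(p))

exists q. exists c. exists y. forall u. exists p. (~H(q) & (~H(y) | H(c)) & H(u) | H(p))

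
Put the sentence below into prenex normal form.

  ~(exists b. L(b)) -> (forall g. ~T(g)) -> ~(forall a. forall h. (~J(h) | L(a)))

Eliminate → and ↔ using ¬ and ∨.
  ~~(exists b. L(b)) | ~(forall g. ~T(g)) | ~(forall a. forall h. (~J(h) | L(a)))
Drive negations inward (¬∀x A ≡ ∃x ¬A, ¬∃x A ≡ ∀x ¬A, De Morgan for ∧/∨):
  (exists b. L(b)) | (exists g. T(g)) | (exists a. exists h. (J(h) & ~L(a)))
All bound variables are already distinct, so no renaming is needed.
Finally move all quantifiers to the prefix:
  exists b. exists g. exists a. exists h. (L(b) | T(g) | J(h) & ~L(a))

exists b. exists g. exists a. exists h. (L(b) | T(g) | J(h) & ~L(a))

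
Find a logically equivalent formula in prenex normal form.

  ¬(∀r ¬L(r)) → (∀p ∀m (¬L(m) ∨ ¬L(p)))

Eliminate → and ↔ using ¬ and ∨.
  ¬¬(∀r ¬L(r)) ∨ (∀p ∀m (¬L(m) ∨ ¬L(p)))
Drive negations inward (¬∀x A ≡ ∃x ¬A, ¬∃x A ≡ ∀x ¬A, De Morgan for ∧/∨):
  (∀r ¬L(r)) ∨ (∀p ∀m (¬L(m) ∨ ¬L(p)))
All bound variables are already distinct, so no renaming is needed.
Pull the quantifiers to the front (each side's bound variable is not free in the other side):
  ∀r ∀p ∀m (¬L(r) ∨ ¬L(m) ∨ ¬L(p))

∀r ∀p ∀m (¬L(r) ∨ ¬L(m) ∨ ¬L(p))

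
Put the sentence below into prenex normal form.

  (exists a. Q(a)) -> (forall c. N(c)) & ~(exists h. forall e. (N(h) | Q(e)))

First replace A → B with ¬A ∨ B.
  ~(exists a. Q(a)) | (forall c. N(c)) & ~(exists h. forall e. (N(h) | Q(e)))
Drive negations inward (¬∀x A ≡ ∃x ¬A, ¬∃x A ≡ ∀x ¬A, De Morgan for ∧/∨):
  (forall a. ~Q(a)) | (forall c. N(c)) & (forall h. exists e. (~N(h) & ~Q(e)))
Finally move all quantifiers to the prefix:
  forall a. forall c. forall h. exists e. (~Q(a) | N(c) & ~N(h) & ~Q(e))

forall a. forall c. forall h. exists e. (~Q(a) | N(c) & ~N(h) & ~Q(e))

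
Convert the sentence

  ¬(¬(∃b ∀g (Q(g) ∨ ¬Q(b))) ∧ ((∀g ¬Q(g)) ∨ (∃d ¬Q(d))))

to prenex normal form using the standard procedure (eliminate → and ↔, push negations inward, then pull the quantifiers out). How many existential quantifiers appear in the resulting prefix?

Push ¬ through the quantifiers and connectives to reach negation normal form:
  (∃b ∀g (Q(g) ∨ ¬Q(b))) ∨ (∃g Q(g)) ∧ (∀d Q(d))
Standardize variables apart so no two quantifiers bind the same name: g↦c.
  (∃b ∀g (Q(g) ∨ ¬Q(b))) ∨ (∃c Q(c)) ∧ (∀d Q(d))
Pull the quantifiers to the front (each side's bound variable is not free in the other side):
  ∃b ∀g ∃c ∀d (Q(g) ∨ ¬Q(b) ∨ Q(c) ∧ Q(d))
The prefix is ∃b ∀g ∃c ∀d: 2 universal, 2 existential.

2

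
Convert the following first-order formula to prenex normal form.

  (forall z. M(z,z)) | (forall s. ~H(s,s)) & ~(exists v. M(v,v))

Push ¬ through the quantifiers and connectives to reach negation normal form:
  (forall z. M(z,z)) | (forall s. ~H(s,s)) & (forall v. ~M(v,v))
Extract every quantifier outward, since the variables are now distinct and don't occur free across branches:
  forall z. forall s. forall v. (M(z,z) | ~H(s,s) & ~M(v,v))

forall z. forall s. forall v. (M(z,z) | ~H(s,s) & ~M(v,v))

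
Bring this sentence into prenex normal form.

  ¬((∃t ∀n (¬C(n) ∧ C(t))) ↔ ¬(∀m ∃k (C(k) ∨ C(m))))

Eliminate → and ↔ using ¬ and ∨; A ↔ B as (¬A ∨ B) ∧ (¬B ∨ A).
  ¬((¬(∃t ∀n (¬C(n) ∧ C(t))) ∨ ¬(∀m ∃k (C(k) ∨ C(m)))) ∧ (¬¬(∀m ∃k (C(k) ∨ C(m))) ∨ (∃t ∀n (¬C(n) ∧ C(t)))))
Drive negations inward (¬∀x A ≡ ∃x ¬A, ¬∃x A ≡ ∀x ¬A, De Morgan for ∧/∨):
  (∃t ∀n (¬C(n) ∧ C(t))) ∧ (∀m ∃k (C(k) ∨ C(m))) ∨ (∃m ∀k (¬C(k) ∧ ¬C(m))) ∧ (∀t ∃n (C(n) ∨ ¬C(t)))
Give each quantifier a distinct variable: m↦q, k↦v1, t↦y1, n↦v.
  (∃t ∀n (¬C(n) ∧ C(t))) ∧ (∀m ∃k (C(k) ∨ C(m))) ∨ (∃q ∀v1 (¬C(v1) ∧ ¬C(q))) ∧ (∀y1 ∃v (C(v) ∨ ¬C(y1)))
Finally move all quantifiers to the prefix:
  ∃t ∀n ∀m ∃k ∃q ∀v1 ∀y1 ∃v (¬C(n) ∧ C(t) ∧ (C(k) ∨ C(m)) ∨ ¬C(v1) ∧ ¬C(q) ∧ (C(v) ∨ ¬C(y1)))

∃t ∀n ∀m ∃k ∃q ∀v1 ∀y1 ∃v (¬C(n) ∧ C(t) ∧ (C(k) ∨ C(m)) ∨ ¬C(v1) ∧ ¬C(q) ∧ (C(v) ∨ ¬C(y1)))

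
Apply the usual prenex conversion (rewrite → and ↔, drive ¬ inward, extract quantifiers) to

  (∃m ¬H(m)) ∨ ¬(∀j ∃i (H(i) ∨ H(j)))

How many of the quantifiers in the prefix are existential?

2

Push ¬ through the quantifiers and connectives to reach negation normal form:
  (∃m ¬H(m)) ∨ (∃j ∀i (¬H(i) ∧ ¬H(j)))
Extract every quantifier outward, since the variables are now distinct and don't occur free across branches:
  ∃m ∃j ∀i (¬H(m) ∨ ¬H(i) ∧ ¬H(j))
The prefix is ∃m ∃j ∀i: 1 universal, 2 existential.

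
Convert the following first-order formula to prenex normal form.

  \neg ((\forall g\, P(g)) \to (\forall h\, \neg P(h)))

First replace A → B with ¬A ∨ B.
  \neg (\neg (\forall g\, P(g)) \lor (\forall h\, \neg P(h)))
Push ¬ through the quantifiers and connectives to reach negation normal form:
  (\forall g\, P(g)) \land (\exists h\, P(h))
All bound variables are already distinct, so no renaming is needed.
Pull the quantifiers to the front (each side's bound variable is not free in the other side):
  \forall g\, \exists h\, (P(g) \land P(h))

\forall g\, \exists h\, (P(g) \land P(h))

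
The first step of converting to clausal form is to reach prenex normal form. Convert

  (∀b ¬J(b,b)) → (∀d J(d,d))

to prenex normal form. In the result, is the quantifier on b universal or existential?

Rewrite implications/biconditionals: A → B as ¬A ∨ B.
  ¬(∀b ¬J(b,b)) ∨ (∀d J(d,d))
Move each ¬ inward, flipping quantifiers it crosses:
  (∃b J(b,b)) ∨ (∀d J(d,d))
All bound variables are already distinct, so no renaming is needed.
Pull the quantifiers to the front (each side's bound variable is not free in the other side):
  ∃b ∀d (J(b,b) ∨ J(d,d))
The quantifier ∀b sits under an odd number of negations (counting the antecedent side of each →), so it flips to ∃b.

existential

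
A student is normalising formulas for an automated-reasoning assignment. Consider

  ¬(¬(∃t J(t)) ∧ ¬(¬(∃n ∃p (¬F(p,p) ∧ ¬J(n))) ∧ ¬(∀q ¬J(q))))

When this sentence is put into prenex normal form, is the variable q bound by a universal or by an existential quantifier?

existential

Move each ¬ inward, flipping quantifiers it crosses:
  (∃t J(t)) ∨ (∀n ∀p (F(p,p) ∨ J(n))) ∧ (∃q J(q))
All bound variables are already distinct, so no renaming is needed.
Pull the quantifiers to the front (each side's bound variable is not free in the other side):
  ∃t ∀n ∀p ∃q (J(t) ∨ (F(p,p) ∨ J(n)) ∧ J(q))
The quantifier ∀q sits under an odd number of negations, so it flips to ∃q.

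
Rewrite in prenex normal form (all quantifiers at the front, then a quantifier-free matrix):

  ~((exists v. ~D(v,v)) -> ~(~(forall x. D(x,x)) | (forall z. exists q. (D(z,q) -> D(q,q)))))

exists v. exists x. forall z. exists q. (~D(v,v) & (~D(x,x) | ~D(z,q) | D(q,q)))

Eliminate → and ↔ using ¬ and ∨.
  ~(~(exists v. ~D(v,v)) | ~(~(forall x. D(x,x)) | (forall z. exists q. (~D(z,q) | D(q,q)))))
Push ¬ through the quantifiers and connectives to reach negation normal form:
  (exists v. ~D(v,v)) & ((exists x. ~D(x,x)) | (forall z. exists q. (~D(z,q) | D(q,q))))
All bound variables are already distinct, so no renaming is needed.
Pull the quantifiers to the front (each side's bound variable is not free in the other side):
  exists v. exists x. forall z. exists q. (~D(v,v) & (~D(x,x) | ~D(z,q) | D(q,q)))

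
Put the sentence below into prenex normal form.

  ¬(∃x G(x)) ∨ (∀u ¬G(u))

Drive negations inward (¬∀x A ≡ ∃x ¬A, ¬∃x A ≡ ∀x ¬A, De Morgan for ∧/∨):
  (∀x ¬G(x)) ∨ (∀u ¬G(u))
All bound variables are already distinct, so no renaming is needed.
Extract every quantifier outward, since the variables are now distinct and don't occur free across branches:
  ∀x ∀u (¬G(x) ∨ ¬G(u))

∀x ∀u (¬G(x) ∨ ¬G(u))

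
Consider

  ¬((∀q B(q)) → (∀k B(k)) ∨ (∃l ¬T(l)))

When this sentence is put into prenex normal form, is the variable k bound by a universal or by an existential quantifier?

existential

Rewrite implications/biconditionals: A → B as ¬A ∨ B.
  ¬(¬(∀q B(q)) ∨ (∀k B(k)) ∨ (∃l ¬T(l)))
Drive negations inward (¬∀x A ≡ ∃x ¬A, ¬∃x A ≡ ∀x ¬A, De Morgan for ∧/∨):
  (∀q B(q)) ∧ (∃k ¬B(k)) ∧ (∀l T(l))
All bound variables are already distinct, so no renaming is needed.
Finally move all quantifiers to the prefix:
  ∀q ∃k ∀l (B(q) ∧ ¬B(k) ∧ T(l))
The quantifier ∀k sits under an odd number of negations (counting the antecedent side of each →), so it flips to ∃k.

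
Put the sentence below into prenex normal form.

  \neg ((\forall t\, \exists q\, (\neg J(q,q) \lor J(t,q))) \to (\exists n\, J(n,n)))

Eliminate → and ↔ using ¬ and ∨.
  \neg (\neg (\forall t\, \exists q\, (\neg J(q,q) \lor J(t,q))) \lor (\exists n\, J(n,n)))
Push ¬ through the quantifiers and connectives to reach negation normal form:
  (\forall t\, \exists q\, (\neg J(q,q) \lor J(t,q))) \land (\forall n\, \neg J(n,n))
Pull the quantifiers to the front (each side's bound variable is not free in the other side):
  \forall t\, \exists q\, \forall n\, ((\neg J(q,q) \lor J(t,q)) \land \neg J(n,n))

\forall t\, \exists q\, \forall n\, ((\neg J(q,q) \lor J(t,q)) \land \neg J(n,n))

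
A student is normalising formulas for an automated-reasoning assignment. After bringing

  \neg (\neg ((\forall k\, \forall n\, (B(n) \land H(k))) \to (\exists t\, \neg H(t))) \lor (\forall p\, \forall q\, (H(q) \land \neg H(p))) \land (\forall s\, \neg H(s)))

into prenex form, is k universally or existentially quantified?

Eliminate → and ↔ using ¬ and ∨.
  \neg (\neg (\neg (\forall k\, \forall n\, (B(n) \land H(k))) \lor (\exists t\, \neg H(t))) \lor (\forall p\, \forall q\, (H(q) \land \neg H(p))) \land (\forall s\, \neg H(s)))
Push ¬ through the quantifiers and connectives to reach negation normal form:
  ((\exists k\, \exists n\, (\neg B(n) \lor \neg H(k))) \lor (\exists t\, \neg H(t))) \land ((\exists p\, \exists q\, (\neg H(q) \lor H(p))) \lor (\exists s\, H(s)))
All bound variables are already distinct, so no renaming is needed.
Pull the quantifiers to the front (each side's bound variable is not free in the other side):
  \exists k\, \exists n\, \exists t\, \exists p\, \exists q\, \exists s\, ((\neg B(n) \lor \neg H(k) \lor \neg H(t)) \land (\neg H(q) \lor H(p) \lor H(s)))
The quantifier \forall k sits under an odd number of negations (counting the antecedent side of each →), so it flips to \exists k.

existential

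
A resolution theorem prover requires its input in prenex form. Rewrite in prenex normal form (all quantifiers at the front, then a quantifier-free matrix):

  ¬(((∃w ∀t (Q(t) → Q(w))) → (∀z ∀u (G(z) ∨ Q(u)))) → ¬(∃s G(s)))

First replace A → B with ¬A ∨ B.
  ¬(¬(¬(∃w ∀t (¬Q(t) ∨ Q(w))) ∨ (∀z ∀u (G(z) ∨ Q(u)))) ∨ ¬(∃s G(s)))
Drive negations inward (¬∀x A ≡ ∃x ¬A, ¬∃x A ≡ ∀x ¬A, De Morgan for ∧/∨):
  ((∀w ∃t (Q(t) ∧ ¬Q(w))) ∨ (∀z ∀u (G(z) ∨ Q(u)))) ∧ (∃s G(s))
All bound variables are already distinct, so no renaming is needed.
Extract every quantifier outward, since the variables are now distinct and don't occur free across branches:
  ∀w ∃t ∀z ∀u ∃s ((Q(t) ∧ ¬Q(w) ∨ G(z) ∨ Q(u)) ∧ G(s))

∀w ∃t ∀z ∀u ∃s ((Q(t) ∧ ¬Q(w) ∨ G(z) ∨ Q(u)) ∧ G(s))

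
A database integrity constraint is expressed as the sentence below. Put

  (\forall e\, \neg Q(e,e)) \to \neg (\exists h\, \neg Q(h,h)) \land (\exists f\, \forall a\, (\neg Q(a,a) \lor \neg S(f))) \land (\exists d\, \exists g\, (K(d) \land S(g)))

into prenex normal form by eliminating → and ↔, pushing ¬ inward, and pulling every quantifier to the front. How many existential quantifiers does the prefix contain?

First replace A → B with ¬A ∨ B.
  \neg (\forall e\, \neg Q(e,e)) \lor \neg (\exists h\, \neg Q(h,h)) \land (\exists f\, \forall a\, (\neg Q(a,a) \lor \neg S(f))) \land (\exists d\, \exists g\, (K(d) \land S(g)))
Move each ¬ inward, flipping quantifiers it crosses:
  (\exists e\, Q(e,e)) \lor (\forall h\, Q(h,h)) \land (\exists f\, \forall a\, (\neg Q(a,a) \lor \neg S(f))) \land (\exists d\, \exists g\, (K(d) \land S(g)))
All bound variables are already distinct, so no renaming is needed.
Pull the quantifiers to the front (each side's bound variable is not free in the other side):
  \exists e\, \forall h\, \exists f\, \forall a\, \exists d\, \exists g\, (Q(e,e) \lor Q(h,h) \land (\neg Q(a,a) \lor \neg S(f)) \land K(d) \land S(g))
The prefix is \exists e \forall h \exists f \forall a \exists d \exists g: 2 universal, 4 existential.

4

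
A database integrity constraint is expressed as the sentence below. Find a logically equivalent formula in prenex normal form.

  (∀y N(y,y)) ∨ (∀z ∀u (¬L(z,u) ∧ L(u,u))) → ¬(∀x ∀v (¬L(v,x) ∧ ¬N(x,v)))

∃y ∃z ∃u ∃x ∃v (¬N(y,y) ∧ (L(z,u) ∨ ¬L(u,u)) ∨ L(v,x) ∨ N(x,v))

Rewrite implications/biconditionals: A → B as ¬A ∨ B.
  ¬((∀y N(y,y)) ∨ (∀z ∀u (¬L(z,u) ∧ L(u,u)))) ∨ ¬(∀x ∀v (¬L(v,x) ∧ ¬N(x,v)))
Move each ¬ inward, flipping quantifiers it crosses:
  (∃y ¬N(y,y)) ∧ (∃z ∃u (L(z,u) ∨ ¬L(u,u))) ∨ (∃x ∃v (L(v,x) ∨ N(x,v)))
All bound variables are already distinct, so no renaming is needed.
Extract every quantifier outward, since the variables are now distinct and don't occur free across branches:
  ∃y ∃z ∃u ∃x ∃v (¬N(y,y) ∧ (L(z,u) ∨ ¬L(u,u)) ∨ L(v,x) ∨ N(x,v))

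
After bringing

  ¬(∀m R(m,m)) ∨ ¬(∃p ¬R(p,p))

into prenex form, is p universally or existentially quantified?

universal

Move each ¬ inward, flipping quantifiers it crosses:
  (∃m ¬R(m,m)) ∨ (∀p R(p,p))
Finally move all quantifiers to the prefix:
  ∃m ∀p (¬R(m,m) ∨ R(p,p))
The quantifier ∃p sits under an odd number of negations, so it flips to ∀p.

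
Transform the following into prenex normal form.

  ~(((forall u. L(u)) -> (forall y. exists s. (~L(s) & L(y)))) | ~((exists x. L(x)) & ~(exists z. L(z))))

Rewrite implications/biconditionals: A → B as ¬A ∨ B.
  ~(~(forall u. L(u)) | (forall y. exists s. (~L(s) & L(y))) | ~((exists x. L(x)) & ~(exists z. L(z))))
Drive negations inward (¬∀x A ≡ ∃x ¬A, ¬∃x A ≡ ∀x ¬A, De Morgan for ∧/∨):
  (forall u. L(u)) & (exists y. forall s. (L(s) | ~L(y))) & (exists x. L(x)) & (forall z. ~L(z))
All bound variables are already distinct, so no renaming is needed.
Finally move all quantifiers to the prefix:
  forall u. exists y. forall s. exists x. forall z. (L(u) & (L(s) | ~L(y)) & L(x) & ~L(z))

forall u. exists y. forall s. exists x. forall z. (L(u) & (L(s) | ~L(y)) & L(x) & ~L(z))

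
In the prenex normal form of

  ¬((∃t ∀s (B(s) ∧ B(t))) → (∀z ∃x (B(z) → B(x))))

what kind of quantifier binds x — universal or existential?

universal

Eliminate → and ↔ using ¬ and ∨.
  ¬(¬(∃t ∀s (B(s) ∧ B(t))) ∨ (∀z ∃x (¬B(z) ∨ B(x))))
Move each ¬ inward, flipping quantifiers it crosses:
  (∃t ∀s (B(s) ∧ B(t))) ∧ (∃z ∀x (B(z) ∧ ¬B(x)))
All bound variables are already distinct, so no renaming is needed.
Pull the quantifiers to the front (each side's bound variable is not free in the other side):
  ∃t ∀s ∃z ∀x (B(s) ∧ B(t) ∧ B(z) ∧ ¬B(x))
The quantifier ∃x sits under an odd number of negations (counting the antecedent side of each →), so it flips to ∀x.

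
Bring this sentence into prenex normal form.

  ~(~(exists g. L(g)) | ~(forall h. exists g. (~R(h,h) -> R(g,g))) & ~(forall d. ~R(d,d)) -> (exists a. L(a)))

Rewrite implications/biconditionals: A → B as ¬A ∨ B.
  ~(~(~(exists g. L(g)) | ~(forall h. exists g. (~~R(h,h) | R(g,g))) & ~(forall d. ~R(d,d))) | (exists a. L(a)))
Move each ¬ inward, flipping quantifiers it crosses:
  ((forall g. ~L(g)) | (exists h. forall g. (~R(h,h) & ~R(g,g))) & (exists d. R(d,d))) & (forall a. ~L(a))
Rename bound variables to avoid capture: g↦u1.
  ((forall g. ~L(g)) | (exists h. forall u1. (~R(h,h) & ~R(u1,u1))) & (exists d. R(d,d))) & (forall a. ~L(a))
Finally move all quantifiers to the prefix:
  forall g. exists h. forall u1. exists d. forall a. ((~L(g) | ~R(h,h) & ~R(u1,u1) & R(d,d)) & ~L(a))

forall g. exists h. forall u1. exists d. forall a. ((~L(g) | ~R(h,h) & ~R(u1,u1) & R(d,d)) & ~L(a))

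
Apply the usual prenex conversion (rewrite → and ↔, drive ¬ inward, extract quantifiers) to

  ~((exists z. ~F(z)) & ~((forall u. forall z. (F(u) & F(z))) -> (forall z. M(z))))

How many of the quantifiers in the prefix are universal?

2

First replace A → B with ¬A ∨ B.
  ~((exists z. ~F(z)) & ~(~(forall u. forall z. (F(u) & F(z))) | (forall z. M(z))))
Push ¬ through the quantifiers and connectives to reach negation normal form:
  (forall z. F(z)) | (exists u. exists z. (~F(u) | ~F(z))) | (forall z. M(z))
Standardize variables apart so no two quantifiers bind the same name: z↦w, z↦y.
  (forall z. F(z)) | (exists u. exists w. (~F(u) | ~F(w))) | (forall y. M(y))
Pull the quantifiers to the front (each side's bound variable is not free in the other side):
  forall z. exists u. exists w. forall y. (F(z) | ~F(u) | ~F(w) | M(y))
The prefix is forall z exists u exists w forall y: 2 universal, 2 existential.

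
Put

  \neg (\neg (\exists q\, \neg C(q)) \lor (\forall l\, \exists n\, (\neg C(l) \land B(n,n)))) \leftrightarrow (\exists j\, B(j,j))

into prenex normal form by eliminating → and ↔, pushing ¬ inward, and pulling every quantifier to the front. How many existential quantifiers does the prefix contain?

First replace A → B with ¬A ∨ B; A ↔ B as (¬A ∨ B) ∧ (¬B ∨ A).
  (\neg \neg (\neg (\exists q\, \neg C(q)) \lor (\forall l\, \exists n\, (\neg C(l) \land B(n,n)))) \lor (\exists j\, B(j,j))) \land (\neg (\exists j\, B(j,j)) \lor \neg (\neg (\exists q\, \neg C(q)) \lor (\forall l\, \exists n\, (\neg C(l) \land B(n,n)))))
Move each ¬ inward, flipping quantifiers it crosses:
  ((\forall q\, C(q)) \lor (\forall l\, \exists n\, (\neg C(l) \land B(n,n))) \lor (\exists j\, B(j,j))) \land ((\forall j\, \neg B(j,j)) \lor (\exists q\, \neg C(q)) \land (\exists l\, \forall n\, (C(l) \lor \neg B(n,n))))
Standardize variables apart so no two quantifiers bind the same name: j↦s, q↦x, l↦w, n↦w1.
  ((\forall q\, C(q)) \lor (\forall l\, \exists n\, (\neg C(l) \land B(n,n))) \lor (\exists j\, B(j,j))) \land ((\forall s\, \neg B(s,s)) \lor (\exists x\, \neg C(x)) \land (\exists w\, \forall w1\, (C(w) \lor \neg B(w1,w1))))
Extract every quantifier outward, since the variables are now distinct and don't occur free across branches:
  \forall q\, \forall l\, \exists n\, \exists j\, \forall s\, \exists x\, \exists w\, \forall w1\, ((C(q) \lor \neg C(l) \land B(n,n) \lor B(j,j)) \land (\neg B(s,s) \lor \neg C(x) \land (C(w) \lor \neg B(w1,w1))))
The prefix is \forall q \forall l \exists n \exists j \forall s \exists x \exists w \forall w1: 4 universal, 4 existential.

4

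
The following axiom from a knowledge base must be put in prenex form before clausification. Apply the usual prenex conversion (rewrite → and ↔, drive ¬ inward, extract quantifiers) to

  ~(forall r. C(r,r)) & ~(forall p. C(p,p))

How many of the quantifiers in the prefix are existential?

2

Move each ¬ inward, flipping quantifiers it crosses:
  (exists r. ~C(r,r)) & (exists p. ~C(p,p))
All bound variables are already distinct, so no renaming is needed.
Pull the quantifiers to the front (each side's bound variable is not free in the other side):
  exists r. exists p. (~C(r,r) & ~C(p,p))
The prefix is exists r exists p: 0 universal, 2 existential.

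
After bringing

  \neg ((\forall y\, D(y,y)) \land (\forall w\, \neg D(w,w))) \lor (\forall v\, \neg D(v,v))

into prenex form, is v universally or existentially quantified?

Drive negations inward (¬∀x A ≡ ∃x ¬A, ¬∃x A ≡ ∀x ¬A, De Morgan for ∧/∨):
  (\exists y\, \neg D(y,y)) \lor (\exists w\, D(w,w)) \lor (\forall v\, \neg D(v,v))
All bound variables are already distinct, so no renaming is needed.
Extract every quantifier outward, since the variables are now distinct and don't occur free across branches:
  \exists y\, \exists w\, \forall v\, (\neg D(y,y) \lor D(w,w) \lor \neg D(v,v))
The quantifier \forall v sits under an even number of negations, so it remains universal.

universal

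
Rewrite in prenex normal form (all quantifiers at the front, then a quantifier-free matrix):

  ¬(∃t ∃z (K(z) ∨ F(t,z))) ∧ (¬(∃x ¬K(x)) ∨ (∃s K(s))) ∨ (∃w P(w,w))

∀t ∀z ∀x ∃s ∃w (¬K(z) ∧ ¬F(t,z) ∧ (K(x) ∨ K(s)) ∨ P(w,w))

Drive negations inward (¬∀x A ≡ ∃x ¬A, ¬∃x A ≡ ∀x ¬A, De Morgan for ∧/∨):
  (∀t ∀z (¬K(z) ∧ ¬F(t,z))) ∧ ((∀x K(x)) ∨ (∃s K(s))) ∨ (∃w P(w,w))
Finally move all quantifiers to the prefix:
  ∀t ∀z ∀x ∃s ∃w (¬K(z) ∧ ¬F(t,z) ∧ (K(x) ∨ K(s)) ∨ P(w,w))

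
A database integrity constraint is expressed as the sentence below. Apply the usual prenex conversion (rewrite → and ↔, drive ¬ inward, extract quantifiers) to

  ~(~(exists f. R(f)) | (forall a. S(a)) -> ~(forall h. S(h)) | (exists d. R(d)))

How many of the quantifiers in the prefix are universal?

Eliminate → and ↔ using ¬ and ∨.
  ~(~(~(exists f. R(f)) | (forall a. S(a))) | ~(forall h. S(h)) | (exists d. R(d)))
Move each ¬ inward, flipping quantifiers it crosses:
  ((forall f. ~R(f)) | (forall a. S(a))) & (forall h. S(h)) & (forall d. ~R(d))
All bound variables are already distinct, so no renaming is needed.
Pull the quantifiers to the front (each side's bound variable is not free in the other side):
  forall f. forall a. forall h. forall d. ((~R(f) | S(a)) & S(h) & ~R(d))
The prefix is forall f forall a forall h forall d: 4 universal, 0 existential.

4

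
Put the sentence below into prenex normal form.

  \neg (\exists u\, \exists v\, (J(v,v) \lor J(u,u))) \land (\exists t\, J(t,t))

Move each ¬ inward, flipping quantifiers it crosses:
  (\forall u\, \forall v\, (\neg J(v,v) \land \neg J(u,u))) \land (\exists t\, J(t,t))
All bound variables are already distinct, so no renaming is needed.
Pull the quantifiers to the front (each side's bound variable is not free in the other side):
  \forall u\, \forall v\, \exists t\, (\neg J(v,v) \land \neg J(u,u) \land J(t,t))

\forall u\, \forall v\, \exists t\, (\neg J(v,v) \land \neg J(u,u) \land J(t,t))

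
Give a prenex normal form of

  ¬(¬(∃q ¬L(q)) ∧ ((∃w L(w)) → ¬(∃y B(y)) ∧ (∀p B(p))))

Eliminate → and ↔ using ¬ and ∨.
  ¬(¬(∃q ¬L(q)) ∧ (¬(∃w L(w)) ∨ ¬(∃y B(y)) ∧ (∀p B(p))))
Move each ¬ inward, flipping quantifiers it crosses:
  (∃q ¬L(q)) ∨ (∃w L(w)) ∧ ((∃y B(y)) ∨ (∃p ¬B(p)))
Extract every quantifier outward, since the variables are now distinct and don't occur free across branches:
  ∃q ∃w ∃y ∃p (¬L(q) ∨ L(w) ∧ (B(y) ∨ ¬B(p)))

∃q ∃w ∃y ∃p (¬L(q) ∨ L(w) ∧ (B(y) ∨ ¬B(p)))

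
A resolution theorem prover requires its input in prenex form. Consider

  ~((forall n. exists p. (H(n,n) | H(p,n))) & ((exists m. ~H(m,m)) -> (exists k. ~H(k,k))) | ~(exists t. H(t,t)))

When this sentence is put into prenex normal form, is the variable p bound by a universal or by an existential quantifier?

First replace A → B with ¬A ∨ B.
  ~((forall n. exists p. (H(n,n) | H(p,n))) & (~(exists m. ~H(m,m)) | (exists k. ~H(k,k))) | ~(exists t. H(t,t)))
Push ¬ through the quantifiers and connectives to reach negation normal form:
  ((exists n. forall p. (~H(n,n) & ~H(p,n))) | (exists m. ~H(m,m)) & (forall k. H(k,k))) & (exists t. H(t,t))
All bound variables are already distinct, so no renaming is needed.
Finally move all quantifiers to the prefix:
  exists n. forall p. exists m. forall k. exists t. ((~H(n,n) & ~H(p,n) | ~H(m,m) & H(k,k)) & H(t,t))
The quantifier exists p sits under an odd number of negations (counting the antecedent side of each →), so it flips to forall p.

universal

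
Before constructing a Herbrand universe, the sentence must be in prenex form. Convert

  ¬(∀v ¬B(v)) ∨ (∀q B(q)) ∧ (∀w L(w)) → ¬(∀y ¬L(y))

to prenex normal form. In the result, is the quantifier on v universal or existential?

universal

Rewrite implications/biconditionals: A → B as ¬A ∨ B.
  ¬(¬(∀v ¬B(v)) ∨ (∀q B(q)) ∧ (∀w L(w))) ∨ ¬(∀y ¬L(y))
Drive negations inward (¬∀x A ≡ ∃x ¬A, ¬∃x A ≡ ∀x ¬A, De Morgan for ∧/∨):
  (∀v ¬B(v)) ∧ ((∃q ¬B(q)) ∨ (∃w ¬L(w))) ∨ (∃y L(y))
Pull the quantifiers to the front (each side's bound variable is not free in the other side):
  ∀v ∃q ∃w ∃y (¬B(v) ∧ (¬B(q) ∨ ¬L(w)) ∨ L(y))
The quantifier ∀v sits under an even number of negations (counting the antecedent side of each →), so it remains universal.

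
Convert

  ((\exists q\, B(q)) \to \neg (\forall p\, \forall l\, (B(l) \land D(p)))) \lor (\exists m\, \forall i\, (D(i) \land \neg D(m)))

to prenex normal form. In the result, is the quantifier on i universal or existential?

universal

Rewrite implications/biconditionals: A → B as ¬A ∨ B.
  \neg (\exists q\, B(q)) \lor \neg (\forall p\, \forall l\, (B(l) \land D(p))) \lor (\exists m\, \forall i\, (D(i) \land \neg D(m)))
Push ¬ through the quantifiers and connectives to reach negation normal form:
  (\forall q\, \neg B(q)) \lor (\exists p\, \exists l\, (\neg B(l) \lor \neg D(p))) \lor (\exists m\, \forall i\, (D(i) \land \neg D(m)))
Pull the quantifiers to the front (each side's bound variable is not free in the other side):
  \forall q\, \exists p\, \exists l\, \exists m\, \forall i\, (\neg B(q) \lor \neg B(l) \lor \neg D(p) \lor D(i) \land \neg D(m))
The quantifier \forall i sits under an even number of negations (counting the antecedent side of each →), so it remains universal.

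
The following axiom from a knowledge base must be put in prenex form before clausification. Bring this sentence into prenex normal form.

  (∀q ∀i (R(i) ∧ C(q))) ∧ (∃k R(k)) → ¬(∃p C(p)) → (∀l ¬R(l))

∃q ∃i ∀k ∃p ∀l (¬R(i) ∨ ¬C(q) ∨ ¬R(k) ∨ C(p) ∨ ¬R(l))

Rewrite implications/biconditionals: A → B as ¬A ∨ B.
  ¬((∀q ∀i (R(i) ∧ C(q))) ∧ (∃k R(k))) ∨ ¬¬(∃p C(p)) ∨ (∀l ¬R(l))
Drive negations inward (¬∀x A ≡ ∃x ¬A, ¬∃x A ≡ ∀x ¬A, De Morgan for ∧/∨):
  (∃q ∃i (¬R(i) ∨ ¬C(q))) ∨ (∀k ¬R(k)) ∨ (∃p C(p)) ∨ (∀l ¬R(l))
All bound variables are already distinct, so no renaming is needed.
Extract every quantifier outward, since the variables are now distinct and don't occur free across branches:
  ∃q ∃i ∀k ∃p ∀l (¬R(i) ∨ ¬C(q) ∨ ¬R(k) ∨ C(p) ∨ ¬R(l))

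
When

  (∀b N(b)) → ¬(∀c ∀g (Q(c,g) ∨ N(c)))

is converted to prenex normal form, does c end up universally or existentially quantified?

existential

First replace A → B with ¬A ∨ B.
  ¬(∀b N(b)) ∨ ¬(∀c ∀g (Q(c,g) ∨ N(c)))
Drive negations inward (¬∀x A ≡ ∃x ¬A, ¬∃x A ≡ ∀x ¬A, De Morgan for ∧/∨):
  (∃b ¬N(b)) ∨ (∃c ∃g (¬Q(c,g) ∧ ¬N(c)))
All bound variables are already distinct, so no renaming is needed.
Finally move all quantifiers to the prefix:
  ∃b ∃c ∃g (¬N(b) ∨ ¬Q(c,g) ∧ ¬N(c))
The quantifier ∀c sits under an odd number of negations (counting the antecedent side of each →), so it flips to ∃c.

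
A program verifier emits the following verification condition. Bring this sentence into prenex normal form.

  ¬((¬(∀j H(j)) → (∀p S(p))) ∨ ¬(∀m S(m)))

∃j ∃p ∀m (¬H(j) ∧ ¬S(p) ∧ S(m))

Rewrite implications/biconditionals: A → B as ¬A ∨ B.
  ¬(¬¬(∀j H(j)) ∨ (∀p S(p)) ∨ ¬(∀m S(m)))
Drive negations inward (¬∀x A ≡ ∃x ¬A, ¬∃x A ≡ ∀x ¬A, De Morgan for ∧/∨):
  (∃j ¬H(j)) ∧ (∃p ¬S(p)) ∧ (∀m S(m))
All bound variables are already distinct, so no renaming is needed.
Extract every quantifier outward, since the variables are now distinct and don't occur free across branches:
  ∃j ∃p ∀m (¬H(j) ∧ ¬S(p) ∧ S(m))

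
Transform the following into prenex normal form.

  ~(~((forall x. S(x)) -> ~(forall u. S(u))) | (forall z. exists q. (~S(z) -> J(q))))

exists x. exists u. exists z. forall q. ((~S(x) | ~S(u)) & ~S(z) & ~J(q))

Eliminate → and ↔ using ¬ and ∨.
  ~(~(~(forall x. S(x)) | ~(forall u. S(u))) | (forall z. exists q. (~~S(z) | J(q))))
Move each ¬ inward, flipping quantifiers it crosses:
  ((exists x. ~S(x)) | (exists u. ~S(u))) & (exists z. forall q. (~S(z) & ~J(q)))
All bound variables are already distinct, so no renaming is needed.
Finally move all quantifiers to the prefix:
  exists x. exists u. exists z. forall q. ((~S(x) | ~S(u)) & ~S(z) & ~J(q))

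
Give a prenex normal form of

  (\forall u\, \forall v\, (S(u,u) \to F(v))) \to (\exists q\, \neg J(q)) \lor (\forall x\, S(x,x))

First replace A → B with ¬A ∨ B.
  \neg (\forall u\, \forall v\, (\neg S(u,u) \lor F(v))) \lor (\exists q\, \neg J(q)) \lor (\forall x\, S(x,x))
Push ¬ through the quantifiers and connectives to reach negation normal form:
  (\exists u\, \exists v\, (S(u,u) \land \neg F(v))) \lor (\exists q\, \neg J(q)) \lor (\forall x\, S(x,x))
Pull the quantifiers to the front (each side's bound variable is not free in the other side):
  \exists u\, \exists v\, \exists q\, \forall x\, (S(u,u) \land \neg F(v) \lor \neg J(q) \lor S(x,x))

\exists u\, \exists v\, \exists q\, \forall x\, (S(u,u) \land \neg F(v) \lor \neg J(q) \lor S(x,x))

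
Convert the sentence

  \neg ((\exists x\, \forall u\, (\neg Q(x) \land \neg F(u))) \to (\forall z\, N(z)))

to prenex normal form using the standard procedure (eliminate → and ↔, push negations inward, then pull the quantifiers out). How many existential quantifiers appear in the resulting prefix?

2

First replace A → B with ¬A ∨ B.
  \neg (\neg (\exists x\, \forall u\, (\neg Q(x) \land \neg F(u))) \lor (\forall z\, N(z)))
Drive negations inward (¬∀x A ≡ ∃x ¬A, ¬∃x A ≡ ∀x ¬A, De Morgan for ∧/∨):
  (\exists x\, \forall u\, (\neg Q(x) \land \neg F(u))) \land (\exists z\, \neg N(z))
Pull the quantifiers to the front (each side's bound variable is not free in the other side):
  \exists x\, \forall u\, \exists z\, (\neg Q(x) \land \neg F(u) \land \neg N(z))
The prefix is \exists x \forall u \exists z: 1 universal, 2 existential.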